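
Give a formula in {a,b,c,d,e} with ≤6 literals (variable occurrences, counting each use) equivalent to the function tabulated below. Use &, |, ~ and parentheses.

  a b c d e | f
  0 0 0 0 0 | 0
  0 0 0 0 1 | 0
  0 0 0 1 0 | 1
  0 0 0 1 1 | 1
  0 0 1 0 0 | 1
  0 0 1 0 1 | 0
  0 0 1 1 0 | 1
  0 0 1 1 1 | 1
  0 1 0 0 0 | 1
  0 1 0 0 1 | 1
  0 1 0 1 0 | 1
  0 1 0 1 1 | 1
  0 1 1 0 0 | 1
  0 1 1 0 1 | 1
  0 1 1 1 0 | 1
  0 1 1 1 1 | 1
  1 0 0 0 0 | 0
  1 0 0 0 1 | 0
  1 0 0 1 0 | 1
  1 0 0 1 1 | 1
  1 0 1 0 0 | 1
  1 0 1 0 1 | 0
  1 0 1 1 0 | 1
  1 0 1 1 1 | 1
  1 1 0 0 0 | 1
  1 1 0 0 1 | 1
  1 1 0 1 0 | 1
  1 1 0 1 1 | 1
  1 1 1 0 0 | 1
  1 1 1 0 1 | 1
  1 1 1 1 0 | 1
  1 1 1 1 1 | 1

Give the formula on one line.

(((~e & c) | b) | (d | (~c & b)))

  ~e = 10101010101010101010101010101010
  (~e & c) = 00001010000010100000101000001010
  ((~e & c) | b) = 00001010111111110000101011111111
  ~c = 11110000111100001111000011110000
  (~c & b) = 00000000111100000000000011110000
  (d | (~c & b)) = 00110011111100110011001111110011
  (((~e & c) | b) | (d | (~c & b))) = 00111011111111110011101111111111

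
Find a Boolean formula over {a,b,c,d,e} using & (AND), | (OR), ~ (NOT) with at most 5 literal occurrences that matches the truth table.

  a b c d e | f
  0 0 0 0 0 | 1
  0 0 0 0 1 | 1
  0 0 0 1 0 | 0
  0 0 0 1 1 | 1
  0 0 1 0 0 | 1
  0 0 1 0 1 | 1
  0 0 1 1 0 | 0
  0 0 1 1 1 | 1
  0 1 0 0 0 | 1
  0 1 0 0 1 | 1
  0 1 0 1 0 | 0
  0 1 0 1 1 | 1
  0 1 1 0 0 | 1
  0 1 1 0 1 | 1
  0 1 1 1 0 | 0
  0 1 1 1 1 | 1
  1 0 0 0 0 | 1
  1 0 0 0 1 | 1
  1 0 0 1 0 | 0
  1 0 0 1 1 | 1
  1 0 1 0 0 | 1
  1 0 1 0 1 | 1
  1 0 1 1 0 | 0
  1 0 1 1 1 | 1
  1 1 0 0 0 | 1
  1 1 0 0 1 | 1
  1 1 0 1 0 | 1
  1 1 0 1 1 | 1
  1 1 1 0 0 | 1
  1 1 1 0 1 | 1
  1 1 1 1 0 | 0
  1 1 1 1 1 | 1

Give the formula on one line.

  (b & a) = 00000000000000000000000011111111
  ~c = 11110000111100001111000011110000
  ((b & a) & ~c) = 00000000000000000000000011110000
  ~d = 11001100110011001100110011001100
  (~d | e) = 11011101110111011101110111011101
  (((b & a) & ~c) | (~d | e)) = 11011101110111011101110111111101

(((b & a) & ~c) | (~d | e))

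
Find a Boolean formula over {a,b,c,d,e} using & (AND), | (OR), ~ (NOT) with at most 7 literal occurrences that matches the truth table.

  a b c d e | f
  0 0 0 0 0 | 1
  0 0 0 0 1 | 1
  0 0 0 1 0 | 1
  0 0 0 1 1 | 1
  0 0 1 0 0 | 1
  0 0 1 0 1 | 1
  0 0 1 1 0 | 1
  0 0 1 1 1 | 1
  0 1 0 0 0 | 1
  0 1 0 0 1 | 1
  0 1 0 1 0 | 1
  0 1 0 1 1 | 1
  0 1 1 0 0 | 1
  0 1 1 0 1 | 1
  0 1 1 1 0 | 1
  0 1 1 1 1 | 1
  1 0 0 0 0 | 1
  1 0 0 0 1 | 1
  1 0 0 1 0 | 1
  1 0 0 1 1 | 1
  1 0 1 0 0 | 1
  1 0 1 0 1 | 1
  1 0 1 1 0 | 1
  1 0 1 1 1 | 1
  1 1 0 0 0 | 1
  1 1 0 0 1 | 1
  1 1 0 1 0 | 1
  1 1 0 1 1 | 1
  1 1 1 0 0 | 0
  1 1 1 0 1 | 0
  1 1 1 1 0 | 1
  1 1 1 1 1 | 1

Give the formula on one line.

((~a | ~b) | ((b | c) & (~c | d)))

  ~a = 11111111111111110000000000000000
  ~b = 11111111000000001111111100000000
  (~a | ~b) = 11111111111111111111111100000000
  (b | c) = 00001111111111110000111111111111
  ~c = 11110000111100001111000011110000
  (~c | d) = 11110011111100111111001111110011
  ((b | c) & (~c | d)) = 00000011111100110000001111110011
  ((~a | ~b) | ((b | c) & (~c | d))) = 11111111111111111111111111110011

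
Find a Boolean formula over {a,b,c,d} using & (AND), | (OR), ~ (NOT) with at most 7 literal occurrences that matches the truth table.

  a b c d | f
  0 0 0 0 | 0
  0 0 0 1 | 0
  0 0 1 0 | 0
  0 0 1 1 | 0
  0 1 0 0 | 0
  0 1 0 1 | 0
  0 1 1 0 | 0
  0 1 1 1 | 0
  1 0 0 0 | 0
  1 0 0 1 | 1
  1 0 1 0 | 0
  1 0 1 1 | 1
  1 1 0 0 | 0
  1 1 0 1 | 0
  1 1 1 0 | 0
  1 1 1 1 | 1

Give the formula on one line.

  (d | a) = 0101010111111111
  ~b = 1111000011110000
  ((d | a) & ~b) = 0101000011110000
  (((d | a) & ~b) | c) = 0111001111110011
  (a & d) = 0000000001010101
  ((((d | a) & ~b) | c) & (a & d)) = 0000000001010001

((((d | a) & ~b) | c) & (a & d))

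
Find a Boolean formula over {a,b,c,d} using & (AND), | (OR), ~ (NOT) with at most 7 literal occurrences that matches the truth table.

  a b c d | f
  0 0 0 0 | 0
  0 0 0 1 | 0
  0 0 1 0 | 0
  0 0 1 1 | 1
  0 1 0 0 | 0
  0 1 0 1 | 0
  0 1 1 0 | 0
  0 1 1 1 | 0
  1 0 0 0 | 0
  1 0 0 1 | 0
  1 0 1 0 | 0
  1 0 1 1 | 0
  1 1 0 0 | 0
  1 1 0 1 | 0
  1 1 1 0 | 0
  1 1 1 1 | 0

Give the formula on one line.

((((c | ~a) & ~b) & (~a & d)) & (c | a))

  ~a = 1111111100000000
  (c | ~a) = 1111111100110011
  ~b = 1111000011110000
  ((c | ~a) & ~b) = 1111000000110000
  (~a & d) = 0101010100000000
  (((c | ~a) & ~b) & (~a & d)) = 0101000000000000
  (c | a) = 0011001111111111
  ((((c | ~a) & ~b) & (~a & d)) & (c | a)) = 0001000000000000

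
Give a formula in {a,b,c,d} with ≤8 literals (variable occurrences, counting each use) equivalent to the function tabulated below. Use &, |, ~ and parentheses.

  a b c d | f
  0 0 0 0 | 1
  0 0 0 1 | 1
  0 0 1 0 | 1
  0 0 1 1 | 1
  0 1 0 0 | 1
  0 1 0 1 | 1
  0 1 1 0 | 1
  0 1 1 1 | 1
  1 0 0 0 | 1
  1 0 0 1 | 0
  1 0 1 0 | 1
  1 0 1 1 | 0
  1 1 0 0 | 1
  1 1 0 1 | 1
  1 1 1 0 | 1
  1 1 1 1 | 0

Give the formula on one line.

  ~a = 1111111100000000
  (~a & d) = 0101010100000000
  ~d = 1010101010101010
  ~c = 1100110011001100
  ~b = 1111000011110000
  (~c | ~b) = 1111110011111100
  (b & (~c | ~b)) = 0000110000001100
  (~d | (b & (~c | ~b))) = 1010111010101110
  ((~a & d) | (~d | (b & (~c | ~b)))) = 1111111110101110

((~a & d) | (~d | (b & (~c | ~b))))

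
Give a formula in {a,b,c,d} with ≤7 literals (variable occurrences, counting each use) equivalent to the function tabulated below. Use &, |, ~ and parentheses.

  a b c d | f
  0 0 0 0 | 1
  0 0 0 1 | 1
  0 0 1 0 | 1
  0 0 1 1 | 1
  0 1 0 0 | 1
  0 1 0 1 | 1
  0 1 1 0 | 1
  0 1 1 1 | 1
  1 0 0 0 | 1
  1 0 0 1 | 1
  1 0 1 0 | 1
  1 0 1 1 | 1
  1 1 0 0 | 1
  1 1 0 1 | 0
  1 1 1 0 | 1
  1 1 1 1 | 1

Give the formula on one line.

((c | (~b | ~d)) | ~a)

  ~b = 1111000011110000
  ~d = 1010101010101010
  (~b | ~d) = 1111101011111010
  (c | (~b | ~d)) = 1111101111111011
  ~a = 1111111100000000
  ((c | (~b | ~d)) | ~a) = 1111111111111011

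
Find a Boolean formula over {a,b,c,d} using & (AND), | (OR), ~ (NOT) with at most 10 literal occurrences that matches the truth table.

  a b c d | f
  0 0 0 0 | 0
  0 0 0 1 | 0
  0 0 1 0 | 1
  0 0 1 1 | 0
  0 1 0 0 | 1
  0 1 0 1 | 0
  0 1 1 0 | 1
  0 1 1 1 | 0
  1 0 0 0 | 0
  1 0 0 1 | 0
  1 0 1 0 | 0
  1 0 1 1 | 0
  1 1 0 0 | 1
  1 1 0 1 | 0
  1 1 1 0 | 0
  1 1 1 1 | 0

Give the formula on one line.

  ~d = 1010101010101010
  (~d | a) = 1010101011111111
  (b | c) = 0011111100111111
  ~a = 1111111100000000
  ~c = 1100110011001100
  (~a | ~c) = 1111111111001100
  ((b | c) & (~a | ~c)) = 0011111100001100
  ((~d | a) & ((b | c) & (~a | ~c))) = 0010101000001100
  (((~d | a) & ((b | c) & (~a | ~c))) | d) = 0111111101011101
  (~d & (((~d | a) & ((b | c) & (~a | ~c))) | d)) = 0010101000001000

(~d & (((~d | a) & ((b | c) & (~a | ~c))) | d))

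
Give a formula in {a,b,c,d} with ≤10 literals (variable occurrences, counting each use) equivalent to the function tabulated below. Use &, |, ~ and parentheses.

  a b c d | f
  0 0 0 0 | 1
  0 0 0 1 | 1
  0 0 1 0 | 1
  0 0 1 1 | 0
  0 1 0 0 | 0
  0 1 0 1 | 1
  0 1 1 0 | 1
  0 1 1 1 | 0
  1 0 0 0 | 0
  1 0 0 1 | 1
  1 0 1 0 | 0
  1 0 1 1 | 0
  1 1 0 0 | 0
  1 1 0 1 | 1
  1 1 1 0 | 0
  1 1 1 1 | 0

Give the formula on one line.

(((d | ~a) & ((b & (d | (~d & c))) | ~b)) & (~d | ~c))

  ~a = 1111111100000000
  (d | ~a) = 1111111101010101
  ~d = 1010101010101010
  (~d & c) = 0010001000100010
  (d | (~d & c)) = 0111011101110111
  (b & (d | (~d & c))) = 0000011100000111
  ~b = 1111000011110000
  ((b & (d | (~d & c))) | ~b) = 1111011111110111
  ((d | ~a) & ((b & (d | (~d & c))) | ~b)) = 1111011101010101
  ~c = 1100110011001100
  (~d | ~c) = 1110111011101110
  (((d | ~a) & ((b & (d | (~d & c))) | ~b)) & (~d | ~c)) = 1110011001000100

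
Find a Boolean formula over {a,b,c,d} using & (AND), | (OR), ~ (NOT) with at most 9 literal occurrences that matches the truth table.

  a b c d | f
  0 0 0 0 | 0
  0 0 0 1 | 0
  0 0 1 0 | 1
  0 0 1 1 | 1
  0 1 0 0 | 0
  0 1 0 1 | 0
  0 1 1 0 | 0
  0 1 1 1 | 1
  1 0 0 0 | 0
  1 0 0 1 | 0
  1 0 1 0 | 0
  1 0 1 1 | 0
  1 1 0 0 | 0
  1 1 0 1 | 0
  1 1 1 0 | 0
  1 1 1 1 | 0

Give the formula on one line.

  ~a = 1111111100000000
  ~d = 1010101010101010
  ~c = 1100110011001100
  (~d & ~c) = 1000100010001000
  (~a | (~d & ~c)) = 1111111110001000
  (~d & a) = 0000000010101010
  ~b = 1111000011110000
  (~b | d) = 1111010111110101
  ((~b | d) & c) = 0011000100110001
  ((~d & a) | ((~b | d) & c)) = 0011000110111011
  (c & ((~d & a) | ((~b | d) & c))) = 0011000100110011
  ((~a | (~d & ~c)) & (c & ((~d & a) | ((~b | d) & c)))) = 0011000100000000

((~a | (~d & ~c)) & (c & ((~d & a) | ((~b | d) & c))))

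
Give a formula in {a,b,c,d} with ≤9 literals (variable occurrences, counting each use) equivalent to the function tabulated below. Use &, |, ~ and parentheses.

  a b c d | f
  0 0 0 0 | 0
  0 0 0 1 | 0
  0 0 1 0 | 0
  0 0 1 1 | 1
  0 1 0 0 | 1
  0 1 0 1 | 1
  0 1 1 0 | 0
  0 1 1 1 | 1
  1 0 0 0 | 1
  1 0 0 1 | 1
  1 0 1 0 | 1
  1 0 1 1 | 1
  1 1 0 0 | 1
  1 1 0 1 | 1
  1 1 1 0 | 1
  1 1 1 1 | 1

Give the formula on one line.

  ~b = 1111000011110000
  (~b & a) = 0000000011110000
  ~c = 1100110011001100
  ~a = 1111111100000000
  (~c | ~a) = 1111111111001100
  (c & (~c | ~a)) = 0011001100000000
  ((~b & a) | (c & (~c | ~a))) = 0011001111110000
  (((~b & a) | (c & (~c | ~a))) | b) = 0011111111111111
  (~c | d) = 1101110111011101
  (a | (~c | d)) = 1101110111111111
  ((((~b & a) | (c & (~c | ~a))) | b) & (a | (~c | d))) = 0001110111111111

((((~b & a) | (c & (~c | ~a))) | b) & (a | (~c | d)))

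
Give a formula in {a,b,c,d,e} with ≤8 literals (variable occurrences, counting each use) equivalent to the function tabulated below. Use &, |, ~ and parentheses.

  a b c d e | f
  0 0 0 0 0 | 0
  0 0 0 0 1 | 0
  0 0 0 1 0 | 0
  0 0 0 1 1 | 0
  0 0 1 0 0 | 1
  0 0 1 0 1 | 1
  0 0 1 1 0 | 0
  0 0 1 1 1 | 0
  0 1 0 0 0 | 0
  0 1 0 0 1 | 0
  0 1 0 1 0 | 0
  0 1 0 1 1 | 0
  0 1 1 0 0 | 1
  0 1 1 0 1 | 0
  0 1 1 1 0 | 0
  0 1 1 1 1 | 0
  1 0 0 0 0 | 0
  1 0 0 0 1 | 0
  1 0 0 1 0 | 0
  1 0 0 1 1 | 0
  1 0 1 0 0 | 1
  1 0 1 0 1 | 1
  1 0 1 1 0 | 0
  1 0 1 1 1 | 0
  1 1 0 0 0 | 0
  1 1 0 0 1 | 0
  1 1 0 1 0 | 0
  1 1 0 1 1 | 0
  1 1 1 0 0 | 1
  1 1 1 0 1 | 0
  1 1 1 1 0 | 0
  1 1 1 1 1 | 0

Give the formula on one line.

(((~b | (~e & c)) | (~e & (e | a))) & (c & ~d))

  ~b = 11111111000000001111111100000000
  ~e = 10101010101010101010101010101010
  (~e & c) = 00001010000010100000101000001010
  (~b | (~e & c)) = 11111111000010101111111100001010
  (e | a) = 01010101010101011111111111111111
  (~e & (e | a)) = 00000000000000001010101010101010
  ((~b | (~e & c)) | (~e & (e | a))) = 11111111000010101111111110101010
  ~d = 11001100110011001100110011001100
  (c & ~d) = 00001100000011000000110000001100
  (((~b | (~e & c)) | (~e & (e | a))) & (c & ~d)) = 00001100000010000000110000001000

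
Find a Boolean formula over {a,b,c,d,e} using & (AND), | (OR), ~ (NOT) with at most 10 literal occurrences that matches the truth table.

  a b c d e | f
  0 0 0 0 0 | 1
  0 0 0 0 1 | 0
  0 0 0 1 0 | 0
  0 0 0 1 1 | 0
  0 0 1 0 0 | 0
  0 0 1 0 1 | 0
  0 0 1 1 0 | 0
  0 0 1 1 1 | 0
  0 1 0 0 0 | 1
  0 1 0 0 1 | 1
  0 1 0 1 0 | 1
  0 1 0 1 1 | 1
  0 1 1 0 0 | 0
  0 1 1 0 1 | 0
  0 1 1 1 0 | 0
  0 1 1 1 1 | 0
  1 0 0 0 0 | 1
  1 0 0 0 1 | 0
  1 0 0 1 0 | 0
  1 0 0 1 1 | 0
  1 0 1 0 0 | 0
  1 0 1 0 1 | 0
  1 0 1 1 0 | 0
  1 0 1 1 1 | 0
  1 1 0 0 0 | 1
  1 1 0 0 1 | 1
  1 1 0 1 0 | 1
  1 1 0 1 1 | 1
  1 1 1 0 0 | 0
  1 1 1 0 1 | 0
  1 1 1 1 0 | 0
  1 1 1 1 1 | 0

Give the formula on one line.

((((~c & (~b | a)) & ~d) & ~e) | (~c & b))

  ~c = 11110000111100001111000011110000
  ~b = 11111111000000001111111100000000
  (~b | a) = 11111111000000001111111111111111
  (~c & (~b | a)) = 11110000000000001111000011110000
  ~d = 11001100110011001100110011001100
  ((~c & (~b | a)) & ~d) = 11000000000000001100000011000000
  ~e = 10101010101010101010101010101010
  (((~c & (~b | a)) & ~d) & ~e) = 10000000000000001000000010000000
  (~c & b) = 00000000111100000000000011110000
  ((((~c & (~b | a)) & ~d) & ~e) | (~c & b)) = 10000000111100001000000011110000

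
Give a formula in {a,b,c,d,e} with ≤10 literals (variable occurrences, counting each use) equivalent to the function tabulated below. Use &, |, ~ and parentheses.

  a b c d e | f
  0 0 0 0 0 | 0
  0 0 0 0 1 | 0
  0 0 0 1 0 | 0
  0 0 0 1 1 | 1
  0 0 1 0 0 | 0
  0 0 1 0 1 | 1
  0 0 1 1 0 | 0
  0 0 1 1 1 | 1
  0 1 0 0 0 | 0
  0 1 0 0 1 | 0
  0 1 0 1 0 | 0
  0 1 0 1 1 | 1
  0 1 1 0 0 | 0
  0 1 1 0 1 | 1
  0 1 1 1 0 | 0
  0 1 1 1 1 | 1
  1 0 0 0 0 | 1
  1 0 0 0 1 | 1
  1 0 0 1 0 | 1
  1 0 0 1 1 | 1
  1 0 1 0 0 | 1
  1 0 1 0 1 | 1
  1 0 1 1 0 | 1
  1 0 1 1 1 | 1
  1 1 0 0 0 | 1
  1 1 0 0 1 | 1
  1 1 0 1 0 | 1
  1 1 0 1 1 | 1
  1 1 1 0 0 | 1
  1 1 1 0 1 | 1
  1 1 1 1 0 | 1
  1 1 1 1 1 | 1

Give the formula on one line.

(a | ((d | ((~a | ~e) & c)) & (e & ~a)))

  ~a = 11111111111111110000000000000000
  ~e = 10101010101010101010101010101010
  (~a | ~e) = 11111111111111111010101010101010
  ((~a | ~e) & c) = 00001111000011110000101000001010
  (d | ((~a | ~e) & c)) = 00111111001111110011101100111011
  (e & ~a) = 01010101010101010000000000000000
  ((d | ((~a | ~e) & c)) & (e & ~a)) = 00010101000101010000000000000000
  (a | ((d | ((~a | ~e) & c)) & (e & ~a))) = 00010101000101011111111111111111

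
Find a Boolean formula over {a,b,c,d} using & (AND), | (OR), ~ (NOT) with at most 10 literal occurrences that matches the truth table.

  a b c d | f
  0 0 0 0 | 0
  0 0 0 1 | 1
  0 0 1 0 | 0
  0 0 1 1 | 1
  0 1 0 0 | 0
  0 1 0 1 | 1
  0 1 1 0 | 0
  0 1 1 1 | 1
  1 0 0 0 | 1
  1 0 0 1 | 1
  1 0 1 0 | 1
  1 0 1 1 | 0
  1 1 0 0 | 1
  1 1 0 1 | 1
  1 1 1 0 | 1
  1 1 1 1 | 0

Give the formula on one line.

  (d | a) = 0101010111111111
  ~a = 1111111100000000
  ~d = 1010101010101010
  ~b = 1111000011110000
  (~d | ~b) = 1111101011111010
  (~a & (~d | ~b)) = 1111101000000000
  ((~a & (~d | ~b)) | d) = 1111111101010101
  ~c = 1100110011001100
  (((~a & (~d | ~b)) | d) & ~c) = 1100110001000100
  (~a | ~d) = 1111111110101010
  ((((~a & (~d | ~b)) | d) & ~c) | (~a | ~d)) = 1111111111101110
  ((d | a) & ((((~a & (~d | ~b)) | d) & ~c) | (~a | ~d))) = 0101010111101110

((d | a) & ((((~a & (~d | ~b)) | d) & ~c) | (~a | ~d)))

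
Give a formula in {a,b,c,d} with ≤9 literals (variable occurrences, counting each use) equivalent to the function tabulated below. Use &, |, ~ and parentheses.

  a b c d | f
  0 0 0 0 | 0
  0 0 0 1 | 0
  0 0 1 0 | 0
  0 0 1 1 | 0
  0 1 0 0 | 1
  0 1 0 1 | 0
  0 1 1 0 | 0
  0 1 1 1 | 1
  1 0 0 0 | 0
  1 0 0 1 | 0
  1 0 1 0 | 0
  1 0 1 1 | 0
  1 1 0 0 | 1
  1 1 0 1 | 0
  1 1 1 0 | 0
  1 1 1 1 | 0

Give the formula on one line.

  ~c = 1100110011001100
  ~d = 1010101010101010
  (~c & ~d) = 1000100010001000
  (c | a) = 0011001111111111
  ~a = 1111111100000000
  (d & ~a) = 0101010100000000
  ((c | a) & (d & ~a)) = 0001000100000000
  (((c | a) & (d & ~a)) | ~d) = 1011101110101010
  (d & (((c | a) & (d & ~a)) | ~d)) = 0001000100000000
  ((~c & ~d) | (d & (((c | a) & (d & ~a)) | ~d))) = 1001100110001000
  (((~c & ~d) | (d & (((c | a) & (d & ~a)) | ~d))) & b) = 0000100100001000

(((~c & ~d) | (d & (((c | a) & (d & ~a)) | ~d))) & b)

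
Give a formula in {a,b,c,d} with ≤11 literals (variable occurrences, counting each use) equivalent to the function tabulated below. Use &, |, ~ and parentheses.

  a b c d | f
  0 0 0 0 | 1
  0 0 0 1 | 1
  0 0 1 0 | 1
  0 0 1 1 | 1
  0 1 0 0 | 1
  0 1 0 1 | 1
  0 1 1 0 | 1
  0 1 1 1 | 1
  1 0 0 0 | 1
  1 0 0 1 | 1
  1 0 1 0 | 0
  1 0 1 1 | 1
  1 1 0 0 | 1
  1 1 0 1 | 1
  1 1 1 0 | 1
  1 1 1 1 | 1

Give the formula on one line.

  ~b = 1111000011110000
  (d | b) = 0101111101011111
  ~a = 1111111100000000
  ((d | b) | ~a) = 1111111101011111
  (~b & ((d | b) | ~a)) = 1111000001010000
  ~c = 1100110011001100
  ~d = 1010101010101010
  (~c & ~d) = 1000100010001000
  ((~c & ~d) | ~a) = 1111111110001000
  (b | ((~c & ~d) | ~a)) = 1111111110001111
  ((~b & ((d | b) | ~a)) | (b | ((~c & ~d) | ~a))) = 1111111111011111

((~b & ((d | b) | ~a)) | (b | ((~c & ~d) | ~a)))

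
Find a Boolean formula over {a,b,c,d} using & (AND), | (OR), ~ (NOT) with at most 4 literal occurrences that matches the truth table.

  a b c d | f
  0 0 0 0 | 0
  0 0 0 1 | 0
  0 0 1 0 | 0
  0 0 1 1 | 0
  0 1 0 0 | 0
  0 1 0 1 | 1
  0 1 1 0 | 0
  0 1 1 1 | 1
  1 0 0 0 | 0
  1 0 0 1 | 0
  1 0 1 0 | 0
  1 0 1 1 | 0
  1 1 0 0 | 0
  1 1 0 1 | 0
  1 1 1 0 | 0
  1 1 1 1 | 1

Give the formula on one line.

  ~a = 1111111100000000
  (~a | c) = 1111111100110011
  (b & d) = 0000010100000101
  ((~a | c) & (b & d)) = 0000010100000001

((~a | c) & (b & d))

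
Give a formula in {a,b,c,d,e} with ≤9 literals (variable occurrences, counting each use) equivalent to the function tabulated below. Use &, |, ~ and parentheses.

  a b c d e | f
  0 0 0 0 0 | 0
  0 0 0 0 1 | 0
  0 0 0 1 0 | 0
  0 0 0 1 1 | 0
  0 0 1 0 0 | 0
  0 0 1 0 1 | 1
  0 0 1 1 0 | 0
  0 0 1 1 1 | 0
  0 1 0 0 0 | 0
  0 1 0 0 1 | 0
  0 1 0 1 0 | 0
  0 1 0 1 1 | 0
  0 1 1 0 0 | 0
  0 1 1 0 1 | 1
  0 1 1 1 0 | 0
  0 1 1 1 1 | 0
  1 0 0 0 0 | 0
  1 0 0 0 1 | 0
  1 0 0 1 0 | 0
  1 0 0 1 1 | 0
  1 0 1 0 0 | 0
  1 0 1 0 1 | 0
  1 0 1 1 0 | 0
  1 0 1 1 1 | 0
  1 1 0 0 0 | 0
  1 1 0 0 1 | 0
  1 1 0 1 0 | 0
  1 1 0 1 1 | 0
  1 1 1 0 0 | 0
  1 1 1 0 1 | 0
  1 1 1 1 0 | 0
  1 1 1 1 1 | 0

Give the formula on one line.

(((~c | ~a) & e) & ((~d & c) & ((c | ~b) & ~a)))

  ~c = 11110000111100001111000011110000
  ~a = 11111111111111110000000000000000
  (~c | ~a) = 11111111111111111111000011110000
  ((~c | ~a) & e) = 01010101010101010101000001010000
  ~d = 11001100110011001100110011001100
  (~d & c) = 00001100000011000000110000001100
  ~b = 11111111000000001111111100000000
  (c | ~b) = 11111111000011111111111100001111
  ((c | ~b) & ~a) = 11111111000011110000000000000000
  ((~d & c) & ((c | ~b) & ~a)) = 00001100000011000000000000000000
  (((~c | ~a) & e) & ((~d & c) & ((c | ~b) & ~a))) = 00000100000001000000000000000000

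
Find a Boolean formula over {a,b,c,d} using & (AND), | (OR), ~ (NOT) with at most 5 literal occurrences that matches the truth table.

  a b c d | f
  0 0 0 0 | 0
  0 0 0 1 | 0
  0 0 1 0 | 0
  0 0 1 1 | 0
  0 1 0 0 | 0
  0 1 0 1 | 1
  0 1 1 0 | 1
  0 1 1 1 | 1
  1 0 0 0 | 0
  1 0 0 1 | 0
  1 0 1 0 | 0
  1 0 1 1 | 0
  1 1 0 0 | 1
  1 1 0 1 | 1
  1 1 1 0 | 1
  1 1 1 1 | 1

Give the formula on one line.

((c | (d | a)) & b)

  (d | a) = 0101010111111111
  (c | (d | a)) = 0111011111111111
  ((c | (d | a)) & b) = 0000011100001111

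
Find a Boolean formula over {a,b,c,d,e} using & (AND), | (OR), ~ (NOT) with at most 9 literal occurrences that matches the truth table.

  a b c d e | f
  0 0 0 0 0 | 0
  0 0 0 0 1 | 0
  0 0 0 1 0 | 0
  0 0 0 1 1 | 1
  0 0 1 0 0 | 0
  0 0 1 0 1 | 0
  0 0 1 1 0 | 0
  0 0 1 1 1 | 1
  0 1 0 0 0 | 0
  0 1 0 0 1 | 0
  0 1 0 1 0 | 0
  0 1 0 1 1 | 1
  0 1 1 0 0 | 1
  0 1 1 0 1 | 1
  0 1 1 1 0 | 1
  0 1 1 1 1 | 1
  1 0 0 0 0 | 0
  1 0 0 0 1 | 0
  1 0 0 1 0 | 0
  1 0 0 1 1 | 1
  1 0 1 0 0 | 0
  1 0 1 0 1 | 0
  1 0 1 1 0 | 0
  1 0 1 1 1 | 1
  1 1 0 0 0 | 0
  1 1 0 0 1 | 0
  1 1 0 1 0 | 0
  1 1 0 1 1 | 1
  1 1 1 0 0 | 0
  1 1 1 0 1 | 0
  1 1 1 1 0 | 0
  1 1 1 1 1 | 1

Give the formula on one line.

(((c & ~a) & (c & b)) | (e & d))

  ~a = 11111111111111110000000000000000
  (c & ~a) = 00001111000011110000000000000000
  (c & b) = 00000000000011110000000000001111
  ((c & ~a) & (c & b)) = 00000000000011110000000000000000
  (e & d) = 00010001000100010001000100010001
  (((c & ~a) & (c & b)) | (e & d)) = 00010001000111110001000100010001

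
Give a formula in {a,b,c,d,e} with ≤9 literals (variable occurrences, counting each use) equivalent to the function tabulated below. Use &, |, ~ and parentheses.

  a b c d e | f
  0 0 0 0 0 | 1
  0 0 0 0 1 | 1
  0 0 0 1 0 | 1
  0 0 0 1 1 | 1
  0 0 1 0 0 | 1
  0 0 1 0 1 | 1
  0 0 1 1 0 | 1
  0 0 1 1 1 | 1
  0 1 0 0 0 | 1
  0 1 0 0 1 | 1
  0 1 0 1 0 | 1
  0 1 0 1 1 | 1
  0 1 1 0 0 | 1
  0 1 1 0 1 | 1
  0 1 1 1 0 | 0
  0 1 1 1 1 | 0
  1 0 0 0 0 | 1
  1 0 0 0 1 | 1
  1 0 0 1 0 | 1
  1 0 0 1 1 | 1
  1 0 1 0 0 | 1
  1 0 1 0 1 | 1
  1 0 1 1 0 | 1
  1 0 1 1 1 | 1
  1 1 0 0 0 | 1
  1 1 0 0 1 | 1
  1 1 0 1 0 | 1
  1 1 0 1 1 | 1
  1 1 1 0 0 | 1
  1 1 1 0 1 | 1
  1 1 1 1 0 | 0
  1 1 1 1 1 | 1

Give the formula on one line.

  ~c = 11110000111100001111000011110000
  ~d = 11001100110011001100110011001100
  (~d & c) = 00001100000011000000110000001100
  (~c | (~d & c)) = 11111100111111001111110011111100
  (a & e) = 00000000000000000101010101010101
  ~b = 11111111000000001111111100000000
  ((a & e) | ~b) = 11111111000000001111111101010101
  ((~c | (~d & c)) | ((a & e) | ~b)) = 11111111111111001111111111111101

((~c | (~d & c)) | ((a & e) | ~b))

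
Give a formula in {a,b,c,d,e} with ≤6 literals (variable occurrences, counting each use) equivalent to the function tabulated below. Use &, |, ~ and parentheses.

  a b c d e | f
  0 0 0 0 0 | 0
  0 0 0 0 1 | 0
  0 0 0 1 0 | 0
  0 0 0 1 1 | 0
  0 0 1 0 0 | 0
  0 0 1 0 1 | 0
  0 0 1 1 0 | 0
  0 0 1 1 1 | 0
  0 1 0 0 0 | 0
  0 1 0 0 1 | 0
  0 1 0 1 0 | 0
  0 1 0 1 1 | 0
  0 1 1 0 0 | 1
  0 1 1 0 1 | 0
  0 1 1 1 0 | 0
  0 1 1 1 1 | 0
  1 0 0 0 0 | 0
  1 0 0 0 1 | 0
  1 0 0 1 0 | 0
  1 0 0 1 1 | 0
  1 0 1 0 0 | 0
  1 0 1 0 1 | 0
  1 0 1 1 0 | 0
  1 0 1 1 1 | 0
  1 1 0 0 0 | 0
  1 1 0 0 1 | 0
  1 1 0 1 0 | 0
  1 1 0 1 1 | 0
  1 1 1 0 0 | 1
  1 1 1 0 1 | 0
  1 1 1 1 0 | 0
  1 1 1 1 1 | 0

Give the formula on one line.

  ~e = 10101010101010101010101010101010
  ~d = 11001100110011001100110011001100
  (~e & ~d) = 10001000100010001000100010001000
  (e | b) = 01010101111111110101010111111111
  (c | d) = 00111111001111110011111100111111
  ((e | b) & (c | d)) = 00010101001111110001010100111111
  ((~e & ~d) & ((e | b) & (c | d))) = 00000000000010000000000000001000

((~e & ~d) & ((e | b) & (c | d)))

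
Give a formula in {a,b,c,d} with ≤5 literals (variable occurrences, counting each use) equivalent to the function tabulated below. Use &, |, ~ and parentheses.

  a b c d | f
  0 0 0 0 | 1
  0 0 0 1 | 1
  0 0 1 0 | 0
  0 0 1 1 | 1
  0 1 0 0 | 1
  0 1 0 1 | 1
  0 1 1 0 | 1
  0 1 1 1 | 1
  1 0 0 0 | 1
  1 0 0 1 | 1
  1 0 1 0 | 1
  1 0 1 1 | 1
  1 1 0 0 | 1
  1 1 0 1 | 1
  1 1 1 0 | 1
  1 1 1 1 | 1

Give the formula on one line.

  ~c = 1100110011001100
  (~c | b) = 1100111111001111
  ((~c | b) | a) = 1100111111111111
  (d | b) = 0101111101011111
  (((~c | b) | a) | (d | b)) = 1101111111111111

(((~c | b) | a) | (d | b))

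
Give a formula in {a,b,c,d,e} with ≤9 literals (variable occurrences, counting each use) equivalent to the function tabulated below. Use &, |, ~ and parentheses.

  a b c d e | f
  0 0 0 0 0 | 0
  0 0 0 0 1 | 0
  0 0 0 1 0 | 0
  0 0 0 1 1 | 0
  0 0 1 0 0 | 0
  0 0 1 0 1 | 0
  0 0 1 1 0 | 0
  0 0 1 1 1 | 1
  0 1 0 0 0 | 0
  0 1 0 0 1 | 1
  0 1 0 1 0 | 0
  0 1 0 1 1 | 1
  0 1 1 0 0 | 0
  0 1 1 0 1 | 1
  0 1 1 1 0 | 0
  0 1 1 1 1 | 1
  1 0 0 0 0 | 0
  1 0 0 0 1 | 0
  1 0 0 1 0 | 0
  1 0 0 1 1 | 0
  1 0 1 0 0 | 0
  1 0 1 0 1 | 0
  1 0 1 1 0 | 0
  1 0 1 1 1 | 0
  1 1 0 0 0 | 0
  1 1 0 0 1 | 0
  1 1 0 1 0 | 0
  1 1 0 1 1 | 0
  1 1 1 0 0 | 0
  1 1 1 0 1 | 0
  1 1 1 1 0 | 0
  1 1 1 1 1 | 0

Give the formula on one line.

((~a & (c | b)) & (((~d & ~e) | (d | b)) & e))

  ~a = 11111111111111110000000000000000
  (c | b) = 00001111111111110000111111111111
  (~a & (c | b)) = 00001111111111110000000000000000
  ~d = 11001100110011001100110011001100
  ~e = 10101010101010101010101010101010
  (~d & ~e) = 10001000100010001000100010001000
  (d | b) = 00110011111111110011001111111111
  ((~d & ~e) | (d | b)) = 10111011111111111011101111111111
  (((~d & ~e) | (d | b)) & e) = 00010001010101010001000101010101
  ((~a & (c | b)) & (((~d & ~e) | (d | b)) & e)) = 00000001010101010000000000000000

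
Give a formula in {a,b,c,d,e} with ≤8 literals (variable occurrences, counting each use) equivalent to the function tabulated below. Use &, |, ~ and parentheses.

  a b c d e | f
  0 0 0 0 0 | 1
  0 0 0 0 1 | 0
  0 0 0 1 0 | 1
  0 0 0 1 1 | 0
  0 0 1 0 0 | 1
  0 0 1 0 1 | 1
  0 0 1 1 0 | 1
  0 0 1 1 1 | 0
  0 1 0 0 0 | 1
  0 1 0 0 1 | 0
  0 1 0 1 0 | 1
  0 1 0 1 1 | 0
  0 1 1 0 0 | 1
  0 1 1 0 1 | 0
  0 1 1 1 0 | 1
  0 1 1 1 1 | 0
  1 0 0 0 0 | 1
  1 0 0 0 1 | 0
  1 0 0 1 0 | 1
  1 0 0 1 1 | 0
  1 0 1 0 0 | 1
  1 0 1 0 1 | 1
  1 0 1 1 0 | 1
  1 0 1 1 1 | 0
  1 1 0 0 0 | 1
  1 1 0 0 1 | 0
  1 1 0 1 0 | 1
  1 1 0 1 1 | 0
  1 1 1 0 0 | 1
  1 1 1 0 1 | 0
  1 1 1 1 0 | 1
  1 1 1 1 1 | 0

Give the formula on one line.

(~e | (~d & (c & (~b | ~c))))

  ~e = 10101010101010101010101010101010
  ~d = 11001100110011001100110011001100
  ~b = 11111111000000001111111100000000
  ~c = 11110000111100001111000011110000
  (~b | ~c) = 11111111111100001111111111110000
  (c & (~b | ~c)) = 00001111000000000000111100000000
  (~d & (c & (~b | ~c))) = 00001100000000000000110000000000
  (~e | (~d & (c & (~b | ~c)))) = 10101110101010101010111010101010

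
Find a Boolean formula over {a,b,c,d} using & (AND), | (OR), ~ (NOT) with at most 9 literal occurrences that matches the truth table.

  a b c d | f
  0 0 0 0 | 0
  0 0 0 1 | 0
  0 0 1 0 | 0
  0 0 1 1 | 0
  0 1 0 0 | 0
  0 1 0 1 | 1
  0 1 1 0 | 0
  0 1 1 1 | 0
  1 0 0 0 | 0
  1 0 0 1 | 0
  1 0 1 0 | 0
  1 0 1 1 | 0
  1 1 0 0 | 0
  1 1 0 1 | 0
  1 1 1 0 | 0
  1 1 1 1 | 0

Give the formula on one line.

  (c & a) = 0000000000110011
  ~d = 1010101010101010
  ((c & a) & ~d) = 0000000000100010
  ~c = 1100110011001100
  (((c & a) & ~d) | ~c) = 1100110011101110
  ~a = 1111111100000000
  ((((c & a) & ~d) | ~c) & ~a) = 1100110000000000
  (d & ~a) = 0101010100000000
  (a | (d & ~a)) = 0101010111111111
  ((a | (d & ~a)) & b) = 0000010100001111
  (((((c & a) & ~d) | ~c) & ~a) & ((a | (d & ~a)) & b)) = 0000010000000000

(((((c & a) & ~d) | ~c) & ~a) & ((a | (d & ~a)) & b))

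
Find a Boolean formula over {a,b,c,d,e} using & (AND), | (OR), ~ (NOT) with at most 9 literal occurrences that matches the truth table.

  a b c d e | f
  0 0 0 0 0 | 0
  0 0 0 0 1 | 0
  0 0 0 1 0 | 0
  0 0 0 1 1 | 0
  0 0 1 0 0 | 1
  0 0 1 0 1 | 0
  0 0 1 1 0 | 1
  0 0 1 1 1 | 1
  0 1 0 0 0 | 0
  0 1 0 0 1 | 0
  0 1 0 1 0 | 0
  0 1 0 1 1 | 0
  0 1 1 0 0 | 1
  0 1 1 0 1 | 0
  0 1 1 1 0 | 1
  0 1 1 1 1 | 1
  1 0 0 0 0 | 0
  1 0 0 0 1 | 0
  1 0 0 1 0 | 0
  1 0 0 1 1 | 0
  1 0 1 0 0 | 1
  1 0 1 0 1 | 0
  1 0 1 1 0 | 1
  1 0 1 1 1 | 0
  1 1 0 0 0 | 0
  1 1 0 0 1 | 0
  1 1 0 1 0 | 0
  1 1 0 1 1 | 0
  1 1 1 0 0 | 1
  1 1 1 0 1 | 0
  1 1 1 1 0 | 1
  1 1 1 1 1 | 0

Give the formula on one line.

  ~a = 11111111111111110000000000000000
  ~e = 10101010101010101010101010101010
  (~a | ~e) = 11111111111111111010101010101010
  (c & (~a | ~e)) = 00001111000011110000101000001010
  (c & ~e) = 00001010000010100000101000001010
  ((c & ~e) | d) = 00111011001110110011101100111011
  (~e & a) = 00000000000000001010101010101010
  (((c & ~e) | d) | (~e & a)) = 00111011001110111011101110111011
  ((c & (~a | ~e)) & (((c & ~e) | d) | (~e & a))) = 00001011000010110000101000001010

((c & (~a | ~e)) & (((c & ~e) | d) | (~e & a)))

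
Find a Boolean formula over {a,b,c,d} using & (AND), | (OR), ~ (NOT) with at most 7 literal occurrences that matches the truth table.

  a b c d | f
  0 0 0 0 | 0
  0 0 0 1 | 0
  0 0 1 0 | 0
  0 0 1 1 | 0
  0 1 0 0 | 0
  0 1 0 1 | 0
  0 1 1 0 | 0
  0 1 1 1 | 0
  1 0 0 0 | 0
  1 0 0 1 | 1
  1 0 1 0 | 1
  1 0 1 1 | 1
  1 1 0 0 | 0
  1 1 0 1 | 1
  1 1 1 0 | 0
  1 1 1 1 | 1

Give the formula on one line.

((((c & ~d) & (~d & ~b)) | d) & a)

  ~d = 1010101010101010
  (c & ~d) = 0010001000100010
  ~b = 1111000011110000
  (~d & ~b) = 1010000010100000
  ((c & ~d) & (~d & ~b)) = 0010000000100000
  (((c & ~d) & (~d & ~b)) | d) = 0111010101110101
  ((((c & ~d) & (~d & ~b)) | d) & a) = 0000000001110101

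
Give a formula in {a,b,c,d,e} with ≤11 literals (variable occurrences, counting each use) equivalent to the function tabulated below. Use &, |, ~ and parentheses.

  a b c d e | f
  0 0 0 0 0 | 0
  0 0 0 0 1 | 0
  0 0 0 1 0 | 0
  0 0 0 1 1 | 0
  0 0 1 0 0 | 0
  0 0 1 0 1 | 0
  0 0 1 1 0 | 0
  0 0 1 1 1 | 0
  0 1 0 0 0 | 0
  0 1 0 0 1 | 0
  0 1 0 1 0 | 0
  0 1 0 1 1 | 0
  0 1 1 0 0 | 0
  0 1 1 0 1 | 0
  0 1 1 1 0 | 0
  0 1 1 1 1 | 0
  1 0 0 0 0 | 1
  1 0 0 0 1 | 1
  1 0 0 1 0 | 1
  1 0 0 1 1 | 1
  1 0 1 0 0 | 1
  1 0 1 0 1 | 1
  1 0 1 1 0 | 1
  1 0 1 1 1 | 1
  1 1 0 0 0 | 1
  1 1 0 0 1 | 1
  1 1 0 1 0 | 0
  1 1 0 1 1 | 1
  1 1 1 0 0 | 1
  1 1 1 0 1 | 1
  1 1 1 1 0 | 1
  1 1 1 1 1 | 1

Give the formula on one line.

  (b | a) = 00000000111111111111111111111111
  ~a = 11111111111111110000000000000000
  (~a | e) = 11111111111111110101010101010101
  ((b | a) & (~a | e)) = 00000000111111110101010101010101
  ~b = 11111111000000001111111100000000
  ~d = 11001100110011001100110011001100
  (~b | ~d) = 11111111110011001111111111001100
  ((~b | ~d) | c) = 11111111110011111111111111001111
  (((b | a) & (~a | e)) | ((~b | ~d) | c)) = 11111111111111111111111111011111
  ((((b | a) & (~a | e)) | ((~b | ~d) | c)) & a) = 00000000000000001111111111011111

((((b | a) & (~a | e)) | ((~b | ~d) | c)) & a)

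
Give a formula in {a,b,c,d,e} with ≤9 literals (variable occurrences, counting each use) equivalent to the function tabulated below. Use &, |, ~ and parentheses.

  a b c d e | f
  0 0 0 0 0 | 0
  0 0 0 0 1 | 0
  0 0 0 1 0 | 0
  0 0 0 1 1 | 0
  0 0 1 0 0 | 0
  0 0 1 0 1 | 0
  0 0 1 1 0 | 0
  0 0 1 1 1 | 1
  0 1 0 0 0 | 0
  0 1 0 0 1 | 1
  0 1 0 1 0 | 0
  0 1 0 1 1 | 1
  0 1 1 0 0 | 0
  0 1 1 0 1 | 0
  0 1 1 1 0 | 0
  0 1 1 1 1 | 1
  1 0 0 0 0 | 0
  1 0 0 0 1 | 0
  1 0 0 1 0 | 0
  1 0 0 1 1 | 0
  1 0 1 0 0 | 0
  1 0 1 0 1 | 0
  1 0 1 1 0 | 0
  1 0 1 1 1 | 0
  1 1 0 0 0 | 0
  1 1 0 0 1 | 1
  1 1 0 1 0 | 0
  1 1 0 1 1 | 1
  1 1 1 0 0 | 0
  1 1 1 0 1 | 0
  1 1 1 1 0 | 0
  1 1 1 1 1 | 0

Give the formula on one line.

(((~b | ~c) & (b & e)) | (((a | (d & e)) & c) & ~a))

  ~b = 11111111000000001111111100000000
  ~c = 11110000111100001111000011110000
  (~b | ~c) = 11111111111100001111111111110000
  (b & e) = 00000000010101010000000001010101
  ((~b | ~c) & (b & e)) = 00000000010100000000000001010000
  (d & e) = 00010001000100010001000100010001
  (a | (d & e)) = 00010001000100011111111111111111
  ((a | (d & e)) & c) = 00000001000000010000111100001111
  ~a = 11111111111111110000000000000000
  (((a | (d & e)) & c) & ~a) = 00000001000000010000000000000000
  (((~b | ~c) & (b & e)) | (((a | (d & e)) & c) & ~a)) = 00000001010100010000000001010000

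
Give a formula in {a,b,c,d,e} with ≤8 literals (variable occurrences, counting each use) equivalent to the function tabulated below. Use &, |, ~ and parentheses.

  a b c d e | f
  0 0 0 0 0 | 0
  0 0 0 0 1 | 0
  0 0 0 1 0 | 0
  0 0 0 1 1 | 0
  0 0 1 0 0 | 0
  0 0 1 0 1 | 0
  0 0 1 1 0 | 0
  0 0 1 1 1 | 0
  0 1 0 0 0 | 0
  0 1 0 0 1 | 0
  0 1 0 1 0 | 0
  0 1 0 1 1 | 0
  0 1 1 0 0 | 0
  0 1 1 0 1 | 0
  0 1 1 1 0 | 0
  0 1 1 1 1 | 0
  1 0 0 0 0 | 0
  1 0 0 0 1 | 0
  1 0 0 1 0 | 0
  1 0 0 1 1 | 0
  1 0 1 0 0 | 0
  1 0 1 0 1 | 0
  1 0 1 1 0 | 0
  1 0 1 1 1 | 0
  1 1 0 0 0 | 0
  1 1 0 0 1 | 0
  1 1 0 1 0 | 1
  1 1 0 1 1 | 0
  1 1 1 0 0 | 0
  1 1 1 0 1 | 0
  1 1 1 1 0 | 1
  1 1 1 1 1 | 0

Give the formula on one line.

  ~a = 11111111111111110000000000000000
  ~e = 10101010101010101010101010101010
  (d & ~e) = 00100010001000100010001000100010
  (~e & b) = 00000000101010100000000010101010
  ((d & ~e) & (~e & b)) = 00000000001000100000000000100010
  (~a | ((d & ~e) & (~e & b))) = 11111111111111110000000000100010
  (a & (~a | ((d & ~e) & (~e & b)))) = 00000000000000000000000000100010

(a & (~a | ((d & ~e) & (~e & b))))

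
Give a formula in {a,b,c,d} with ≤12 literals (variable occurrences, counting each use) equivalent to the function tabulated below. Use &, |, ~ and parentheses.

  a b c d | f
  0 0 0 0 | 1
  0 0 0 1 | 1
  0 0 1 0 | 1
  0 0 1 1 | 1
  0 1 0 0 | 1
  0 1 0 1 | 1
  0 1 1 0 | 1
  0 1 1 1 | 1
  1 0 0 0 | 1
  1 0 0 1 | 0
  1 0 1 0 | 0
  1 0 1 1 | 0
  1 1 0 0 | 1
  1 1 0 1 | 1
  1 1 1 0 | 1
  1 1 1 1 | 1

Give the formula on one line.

  ~a = 1111111100000000
  (~a | b) = 1111111100001111
  ~c = 1100110011001100
  ~d = 1010101010101010
  (~c & ~d) = 1000100010001000
  (b | a) = 0000111111111111
  (c | a) = 0011001111111111
  ((c | a) & ~d) = 0010001010101010
  ((b | a) | ((c | a) & ~d)) = 0010111111111111
  ((~c & ~d) & ((b | a) | ((c | a) & ~d))) = 0000100010001000
  ((~a | b) | ((~c & ~d) & ((b | a) | ((c | a) & ~d)))) = 1111111110001111

((~a | b) | ((~c & ~d) & ((b | a) | ((c | a) & ~d))))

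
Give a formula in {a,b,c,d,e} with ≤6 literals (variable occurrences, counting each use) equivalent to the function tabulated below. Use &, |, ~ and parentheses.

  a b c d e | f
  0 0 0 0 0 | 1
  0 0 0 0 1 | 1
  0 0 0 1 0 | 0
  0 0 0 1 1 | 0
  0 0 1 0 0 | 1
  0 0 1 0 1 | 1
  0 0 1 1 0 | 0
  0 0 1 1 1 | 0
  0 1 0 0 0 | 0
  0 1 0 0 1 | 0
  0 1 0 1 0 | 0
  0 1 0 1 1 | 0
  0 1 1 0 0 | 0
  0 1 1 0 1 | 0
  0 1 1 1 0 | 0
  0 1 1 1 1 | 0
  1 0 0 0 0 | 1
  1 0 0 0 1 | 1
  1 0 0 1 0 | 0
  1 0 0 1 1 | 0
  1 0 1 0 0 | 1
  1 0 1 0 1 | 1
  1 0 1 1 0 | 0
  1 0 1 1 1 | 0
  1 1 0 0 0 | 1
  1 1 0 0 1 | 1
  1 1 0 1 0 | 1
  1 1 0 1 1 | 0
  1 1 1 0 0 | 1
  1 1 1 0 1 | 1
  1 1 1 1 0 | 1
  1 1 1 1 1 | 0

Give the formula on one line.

((~d | (b & ~e)) & (~b | a))

  ~d = 11001100110011001100110011001100
  ~e = 10101010101010101010101010101010
  (b & ~e) = 00000000101010100000000010101010
  (~d | (b & ~e)) = 11001100111011101100110011101110
  ~b = 11111111000000001111111100000000
  (~b | a) = 11111111000000001111111111111111
  ((~d | (b & ~e)) & (~b | a)) = 11001100000000001100110011101110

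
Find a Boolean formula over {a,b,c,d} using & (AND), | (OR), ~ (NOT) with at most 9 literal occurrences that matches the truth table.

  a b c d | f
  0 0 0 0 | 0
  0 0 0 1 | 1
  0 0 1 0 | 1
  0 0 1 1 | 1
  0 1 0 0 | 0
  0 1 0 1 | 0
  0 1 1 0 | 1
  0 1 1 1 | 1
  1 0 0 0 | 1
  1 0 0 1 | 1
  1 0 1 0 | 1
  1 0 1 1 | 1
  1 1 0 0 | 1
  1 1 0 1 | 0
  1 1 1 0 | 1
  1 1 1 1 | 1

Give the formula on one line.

  ~d = 1010101010101010
  ~c = 1100110011001100
  (a & ~c) = 0000000011001100
  (~d & (a & ~c)) = 0000000010001000
  ~b = 1111000011110000
  (d & ~b) = 0101000001010000
  ((~d & (a & ~c)) | (d & ~b)) = 0101000011011000
  (c | (d & ~b)) = 0111001101110011
  (((~d & (a & ~c)) | (d & ~b)) | (c | (d & ~b))) = 0111001111111011

(((~d & (a & ~c)) | (d & ~b)) | (c | (d & ~b)))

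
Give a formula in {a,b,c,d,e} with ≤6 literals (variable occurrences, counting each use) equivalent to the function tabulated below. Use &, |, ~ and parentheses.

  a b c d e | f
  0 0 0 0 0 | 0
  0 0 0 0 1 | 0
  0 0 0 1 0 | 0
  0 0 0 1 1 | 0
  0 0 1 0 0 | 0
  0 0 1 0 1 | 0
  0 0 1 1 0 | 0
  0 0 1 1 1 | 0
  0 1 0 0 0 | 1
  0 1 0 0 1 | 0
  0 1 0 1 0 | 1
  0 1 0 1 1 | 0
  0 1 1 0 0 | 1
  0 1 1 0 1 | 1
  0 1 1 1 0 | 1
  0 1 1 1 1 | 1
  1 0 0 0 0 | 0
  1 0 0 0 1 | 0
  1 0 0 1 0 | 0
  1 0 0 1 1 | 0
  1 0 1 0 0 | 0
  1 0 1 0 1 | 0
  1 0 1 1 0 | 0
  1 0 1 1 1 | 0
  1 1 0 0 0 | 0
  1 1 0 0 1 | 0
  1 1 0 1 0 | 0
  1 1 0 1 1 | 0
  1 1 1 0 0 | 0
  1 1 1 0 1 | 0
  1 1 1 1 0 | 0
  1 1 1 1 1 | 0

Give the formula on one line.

  ~a = 11111111111111110000000000000000
  ~e = 10101010101010101010101010101010
  (d | b) = 00110011111111110011001111111111
  (~e & (d | b)) = 00100010101010100010001010101010
  (c | (~e & (d | b))) = 00101111101011110010111110101111
  (b & (c | (~e & (d | b)))) = 00000000101011110000000010101111
  (~a & (b & (c | (~e & (d | b))))) = 00000000101011110000000000000000

(~a & (b & (c | (~e & (d | b)))))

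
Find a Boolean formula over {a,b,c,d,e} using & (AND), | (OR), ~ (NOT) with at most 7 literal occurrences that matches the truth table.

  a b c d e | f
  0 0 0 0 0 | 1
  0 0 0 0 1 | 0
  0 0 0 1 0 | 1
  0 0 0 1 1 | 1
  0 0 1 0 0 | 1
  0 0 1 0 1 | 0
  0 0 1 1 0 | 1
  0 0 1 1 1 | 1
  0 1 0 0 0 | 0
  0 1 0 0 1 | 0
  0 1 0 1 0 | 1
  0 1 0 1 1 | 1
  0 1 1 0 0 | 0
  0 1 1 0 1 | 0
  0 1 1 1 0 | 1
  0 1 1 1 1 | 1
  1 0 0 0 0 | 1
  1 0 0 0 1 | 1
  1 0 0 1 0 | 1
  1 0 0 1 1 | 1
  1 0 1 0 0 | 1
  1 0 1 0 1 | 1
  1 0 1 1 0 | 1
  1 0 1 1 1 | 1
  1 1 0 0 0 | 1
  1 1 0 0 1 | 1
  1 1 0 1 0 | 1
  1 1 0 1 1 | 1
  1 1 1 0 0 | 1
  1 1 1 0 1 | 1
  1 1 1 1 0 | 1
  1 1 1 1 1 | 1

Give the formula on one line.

  ~b = 11111111000000001111111100000000
  ~e = 10101010101010101010101010101010
  (~b & ~e) = 10101010000000001010101000000000
  (a | (~b & ~e)) = 10101010000000001111111111111111
  (d | (a | (~b & ~e))) = 10111011001100111111111111111111

(d | (a | (~b & ~e)))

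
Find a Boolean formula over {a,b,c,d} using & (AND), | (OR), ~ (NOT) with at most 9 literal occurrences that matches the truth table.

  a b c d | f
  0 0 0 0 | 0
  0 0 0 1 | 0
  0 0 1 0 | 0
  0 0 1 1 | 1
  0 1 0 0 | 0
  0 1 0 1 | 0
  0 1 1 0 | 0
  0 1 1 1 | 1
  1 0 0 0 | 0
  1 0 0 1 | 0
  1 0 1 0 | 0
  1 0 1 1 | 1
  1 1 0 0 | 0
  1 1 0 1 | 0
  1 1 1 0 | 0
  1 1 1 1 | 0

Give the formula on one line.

((~b & (d & c)) | (~a & (c & (a | d))))

  ~b = 1111000011110000
  (d & c) = 0001000100010001
  (~b & (d & c)) = 0001000000010000
  ~a = 1111111100000000
  (a | d) = 0101010111111111
  (c & (a | d)) = 0001000100110011
  (~a & (c & (a | d))) = 0001000100000000
  ((~b & (d & c)) | (~a & (c & (a | d)))) = 0001000100010000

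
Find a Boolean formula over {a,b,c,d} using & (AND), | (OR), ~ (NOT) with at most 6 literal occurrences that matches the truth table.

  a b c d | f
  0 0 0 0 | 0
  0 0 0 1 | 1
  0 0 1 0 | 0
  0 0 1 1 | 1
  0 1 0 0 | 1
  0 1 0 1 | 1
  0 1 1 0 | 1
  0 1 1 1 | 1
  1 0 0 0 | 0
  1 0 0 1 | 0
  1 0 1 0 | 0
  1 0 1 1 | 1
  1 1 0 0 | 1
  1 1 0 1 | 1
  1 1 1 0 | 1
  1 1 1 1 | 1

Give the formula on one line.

(((b | c) | ~a) & (d | b))

  (b | c) = 0011111100111111
  ~a = 1111111100000000
  ((b | c) | ~a) = 1111111100111111
  (d | b) = 0101111101011111
  (((b | c) | ~a) & (d | b)) = 0101111100011111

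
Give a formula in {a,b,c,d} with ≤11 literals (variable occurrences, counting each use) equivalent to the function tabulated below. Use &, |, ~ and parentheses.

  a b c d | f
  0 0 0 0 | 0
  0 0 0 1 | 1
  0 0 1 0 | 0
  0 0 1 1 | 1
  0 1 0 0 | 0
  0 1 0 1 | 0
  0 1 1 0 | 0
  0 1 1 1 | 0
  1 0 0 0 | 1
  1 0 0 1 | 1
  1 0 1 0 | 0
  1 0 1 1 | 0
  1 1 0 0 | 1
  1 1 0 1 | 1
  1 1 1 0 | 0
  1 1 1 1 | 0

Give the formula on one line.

(((~c & a) | (d & ~a)) & ((b & (a | ~d)) | ~b))

  ~c = 1100110011001100
  (~c & a) = 0000000011001100
  ~a = 1111111100000000
  (d & ~a) = 0101010100000000
  ((~c & a) | (d & ~a)) = 0101010111001100
  ~d = 1010101010101010
  (a | ~d) = 1010101011111111
  (b & (a | ~d)) = 0000101000001111
  ~b = 1111000011110000
  ((b & (a | ~d)) | ~b) = 1111101011111111
  (((~c & a) | (d & ~a)) & ((b & (a | ~d)) | ~b)) = 0101000011001100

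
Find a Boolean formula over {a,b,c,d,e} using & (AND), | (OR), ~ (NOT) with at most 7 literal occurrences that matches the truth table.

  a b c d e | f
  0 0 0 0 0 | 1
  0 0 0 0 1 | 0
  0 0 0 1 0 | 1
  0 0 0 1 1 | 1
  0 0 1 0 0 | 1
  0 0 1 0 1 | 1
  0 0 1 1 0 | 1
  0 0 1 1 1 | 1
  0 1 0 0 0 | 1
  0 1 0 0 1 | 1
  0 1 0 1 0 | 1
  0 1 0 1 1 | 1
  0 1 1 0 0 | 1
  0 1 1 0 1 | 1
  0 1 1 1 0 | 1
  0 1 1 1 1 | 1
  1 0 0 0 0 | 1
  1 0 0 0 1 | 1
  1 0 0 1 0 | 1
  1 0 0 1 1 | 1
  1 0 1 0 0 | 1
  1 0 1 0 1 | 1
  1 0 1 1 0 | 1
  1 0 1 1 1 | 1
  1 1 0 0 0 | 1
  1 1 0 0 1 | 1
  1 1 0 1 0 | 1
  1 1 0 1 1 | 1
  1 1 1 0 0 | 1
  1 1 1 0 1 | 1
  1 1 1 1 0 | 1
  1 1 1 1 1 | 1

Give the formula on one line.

((b | ~e) | ((c | d) | ((a & ~c) & e)))

  ~e = 10101010101010101010101010101010
  (b | ~e) = 10101010111111111010101011111111
  (c | d) = 00111111001111110011111100111111
  ~c = 11110000111100001111000011110000
  (a & ~c) = 00000000000000001111000011110000
  ((a & ~c) & e) = 00000000000000000101000001010000
  ((c | d) | ((a & ~c) & e)) = 00111111001111110111111101111111
  ((b | ~e) | ((c | d) | ((a & ~c) & e))) = 10111111111111111111111111111111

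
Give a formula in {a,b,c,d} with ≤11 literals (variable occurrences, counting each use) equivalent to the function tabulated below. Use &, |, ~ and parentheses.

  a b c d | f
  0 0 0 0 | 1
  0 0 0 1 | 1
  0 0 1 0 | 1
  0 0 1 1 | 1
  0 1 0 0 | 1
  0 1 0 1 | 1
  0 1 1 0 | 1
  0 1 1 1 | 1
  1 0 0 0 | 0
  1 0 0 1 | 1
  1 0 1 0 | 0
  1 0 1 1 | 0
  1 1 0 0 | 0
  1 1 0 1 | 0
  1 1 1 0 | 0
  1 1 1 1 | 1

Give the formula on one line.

(((~c & (~b & d)) | ((d & c) & ((~d | ~a) | b))) | ~a)

  ~c = 1100110011001100
  ~b = 1111000011110000
  (~b & d) = 0101000001010000
  (~c & (~b & d)) = 0100000001000000
  (d & c) = 0001000100010001
  ~d = 1010101010101010
  ~a = 1111111100000000
  (~d | ~a) = 1111111110101010
  ((~d | ~a) | b) = 1111111110101111
  ((d & c) & ((~d | ~a) | b)) = 0001000100000001
  ((~c & (~b & d)) | ((d & c) & ((~d | ~a) | b))) = 0101000101000001
  (((~c & (~b & d)) | ((d & c) & ((~d | ~a) | b))) | ~a) = 1111111101000001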